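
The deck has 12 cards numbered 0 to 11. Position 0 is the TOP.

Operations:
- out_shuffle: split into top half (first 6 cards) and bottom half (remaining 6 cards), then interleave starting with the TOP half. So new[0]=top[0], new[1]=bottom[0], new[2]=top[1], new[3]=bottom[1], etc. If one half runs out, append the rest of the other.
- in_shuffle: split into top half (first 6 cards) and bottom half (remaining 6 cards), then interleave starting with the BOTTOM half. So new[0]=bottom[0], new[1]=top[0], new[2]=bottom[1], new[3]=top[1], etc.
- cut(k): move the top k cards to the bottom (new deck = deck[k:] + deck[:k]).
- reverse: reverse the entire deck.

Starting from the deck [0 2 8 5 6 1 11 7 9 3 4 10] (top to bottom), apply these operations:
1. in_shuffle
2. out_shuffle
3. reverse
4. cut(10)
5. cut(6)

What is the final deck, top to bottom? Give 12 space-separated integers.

After op 1 (in_shuffle): [11 0 7 2 9 8 3 5 4 6 10 1]
After op 2 (out_shuffle): [11 3 0 5 7 4 2 6 9 10 8 1]
After op 3 (reverse): [1 8 10 9 6 2 4 7 5 0 3 11]
After op 4 (cut(10)): [3 11 1 8 10 9 6 2 4 7 5 0]
After op 5 (cut(6)): [6 2 4 7 5 0 3 11 1 8 10 9]

Answer: 6 2 4 7 5 0 3 11 1 8 10 9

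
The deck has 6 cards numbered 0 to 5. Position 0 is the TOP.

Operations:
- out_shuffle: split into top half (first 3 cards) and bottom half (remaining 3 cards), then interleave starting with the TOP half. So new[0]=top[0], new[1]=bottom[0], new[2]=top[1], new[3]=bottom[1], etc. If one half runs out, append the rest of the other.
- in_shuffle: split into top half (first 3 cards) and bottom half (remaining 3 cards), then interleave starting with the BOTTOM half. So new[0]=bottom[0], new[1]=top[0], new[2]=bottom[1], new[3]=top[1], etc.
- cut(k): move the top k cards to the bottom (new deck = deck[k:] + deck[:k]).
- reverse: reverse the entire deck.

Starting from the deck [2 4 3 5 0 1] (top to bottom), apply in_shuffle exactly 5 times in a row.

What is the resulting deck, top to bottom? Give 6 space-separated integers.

After op 1 (in_shuffle): [5 2 0 4 1 3]
After op 2 (in_shuffle): [4 5 1 2 3 0]
After op 3 (in_shuffle): [2 4 3 5 0 1]
After op 4 (in_shuffle): [5 2 0 4 1 3]
After op 5 (in_shuffle): [4 5 1 2 3 0]

Answer: 4 5 1 2 3 0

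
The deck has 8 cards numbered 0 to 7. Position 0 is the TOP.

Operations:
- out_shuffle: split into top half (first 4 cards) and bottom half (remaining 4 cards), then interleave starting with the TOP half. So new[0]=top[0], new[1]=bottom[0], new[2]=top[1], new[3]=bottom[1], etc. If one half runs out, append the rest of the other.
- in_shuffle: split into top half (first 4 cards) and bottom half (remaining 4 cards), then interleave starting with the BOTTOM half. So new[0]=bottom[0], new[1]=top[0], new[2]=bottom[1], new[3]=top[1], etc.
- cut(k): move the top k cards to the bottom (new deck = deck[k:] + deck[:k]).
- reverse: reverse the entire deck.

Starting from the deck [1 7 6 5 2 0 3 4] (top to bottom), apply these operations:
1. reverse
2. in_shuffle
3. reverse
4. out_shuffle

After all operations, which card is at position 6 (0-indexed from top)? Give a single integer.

After op 1 (reverse): [4 3 0 2 5 6 7 1]
After op 2 (in_shuffle): [5 4 6 3 7 0 1 2]
After op 3 (reverse): [2 1 0 7 3 6 4 5]
After op 4 (out_shuffle): [2 3 1 6 0 4 7 5]
Position 6: card 7.

Answer: 7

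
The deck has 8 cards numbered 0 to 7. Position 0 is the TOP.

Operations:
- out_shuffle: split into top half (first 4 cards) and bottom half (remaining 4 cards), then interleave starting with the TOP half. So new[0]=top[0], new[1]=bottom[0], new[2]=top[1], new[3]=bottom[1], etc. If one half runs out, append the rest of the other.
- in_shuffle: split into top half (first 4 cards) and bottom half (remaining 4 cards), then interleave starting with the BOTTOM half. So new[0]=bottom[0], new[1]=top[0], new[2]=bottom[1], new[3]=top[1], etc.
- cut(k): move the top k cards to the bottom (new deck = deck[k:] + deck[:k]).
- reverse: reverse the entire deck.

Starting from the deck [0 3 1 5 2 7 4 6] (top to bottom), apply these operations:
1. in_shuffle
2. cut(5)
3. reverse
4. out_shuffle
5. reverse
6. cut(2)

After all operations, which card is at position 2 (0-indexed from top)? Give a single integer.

After op 1 (in_shuffle): [2 0 7 3 4 1 6 5]
After op 2 (cut(5)): [1 6 5 2 0 7 3 4]
After op 3 (reverse): [4 3 7 0 2 5 6 1]
After op 4 (out_shuffle): [4 2 3 5 7 6 0 1]
After op 5 (reverse): [1 0 6 7 5 3 2 4]
After op 6 (cut(2)): [6 7 5 3 2 4 1 0]
Position 2: card 5.

Answer: 5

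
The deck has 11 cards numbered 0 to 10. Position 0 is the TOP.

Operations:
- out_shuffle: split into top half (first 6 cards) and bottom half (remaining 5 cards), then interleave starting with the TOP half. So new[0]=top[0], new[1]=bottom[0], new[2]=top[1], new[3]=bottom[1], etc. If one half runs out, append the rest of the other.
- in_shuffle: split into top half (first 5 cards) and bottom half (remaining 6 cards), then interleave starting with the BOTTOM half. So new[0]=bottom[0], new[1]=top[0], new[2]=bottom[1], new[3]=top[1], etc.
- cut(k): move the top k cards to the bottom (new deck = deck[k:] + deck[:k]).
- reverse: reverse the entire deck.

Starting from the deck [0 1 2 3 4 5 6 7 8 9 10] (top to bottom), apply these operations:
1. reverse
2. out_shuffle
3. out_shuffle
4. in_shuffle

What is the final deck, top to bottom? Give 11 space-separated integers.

Answer: 6 10 3 7 0 4 8 1 5 9 2

Derivation:
After op 1 (reverse): [10 9 8 7 6 5 4 3 2 1 0]
After op 2 (out_shuffle): [10 4 9 3 8 2 7 1 6 0 5]
After op 3 (out_shuffle): [10 7 4 1 9 6 3 0 8 5 2]
After op 4 (in_shuffle): [6 10 3 7 0 4 8 1 5 9 2]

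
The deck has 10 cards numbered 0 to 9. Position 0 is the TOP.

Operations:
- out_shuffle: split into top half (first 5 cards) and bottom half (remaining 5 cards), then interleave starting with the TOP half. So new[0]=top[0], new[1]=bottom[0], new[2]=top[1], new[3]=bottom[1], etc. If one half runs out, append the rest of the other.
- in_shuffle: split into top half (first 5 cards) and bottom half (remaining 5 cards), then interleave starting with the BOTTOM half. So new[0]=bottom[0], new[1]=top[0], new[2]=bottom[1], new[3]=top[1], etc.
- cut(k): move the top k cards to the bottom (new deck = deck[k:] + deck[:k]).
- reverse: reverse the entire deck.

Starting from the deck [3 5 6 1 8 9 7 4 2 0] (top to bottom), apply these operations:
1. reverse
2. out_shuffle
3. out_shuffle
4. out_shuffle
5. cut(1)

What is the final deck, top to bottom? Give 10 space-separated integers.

After op 1 (reverse): [0 2 4 7 9 8 1 6 5 3]
After op 2 (out_shuffle): [0 8 2 1 4 6 7 5 9 3]
After op 3 (out_shuffle): [0 6 8 7 2 5 1 9 4 3]
After op 4 (out_shuffle): [0 5 6 1 8 9 7 4 2 3]
After op 5 (cut(1)): [5 6 1 8 9 7 4 2 3 0]

Answer: 5 6 1 8 9 7 4 2 3 0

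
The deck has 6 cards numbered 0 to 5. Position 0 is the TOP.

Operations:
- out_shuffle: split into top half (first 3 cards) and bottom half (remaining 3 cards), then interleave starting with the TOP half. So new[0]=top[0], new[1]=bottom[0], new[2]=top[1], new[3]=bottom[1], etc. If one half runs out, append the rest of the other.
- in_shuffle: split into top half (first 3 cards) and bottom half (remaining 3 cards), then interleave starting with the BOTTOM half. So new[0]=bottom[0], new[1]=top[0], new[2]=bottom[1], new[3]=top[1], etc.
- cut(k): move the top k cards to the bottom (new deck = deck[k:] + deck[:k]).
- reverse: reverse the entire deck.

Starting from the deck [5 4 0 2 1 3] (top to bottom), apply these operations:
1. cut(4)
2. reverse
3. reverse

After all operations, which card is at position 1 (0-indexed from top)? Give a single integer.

After op 1 (cut(4)): [1 3 5 4 0 2]
After op 2 (reverse): [2 0 4 5 3 1]
After op 3 (reverse): [1 3 5 4 0 2]
Position 1: card 3.

Answer: 3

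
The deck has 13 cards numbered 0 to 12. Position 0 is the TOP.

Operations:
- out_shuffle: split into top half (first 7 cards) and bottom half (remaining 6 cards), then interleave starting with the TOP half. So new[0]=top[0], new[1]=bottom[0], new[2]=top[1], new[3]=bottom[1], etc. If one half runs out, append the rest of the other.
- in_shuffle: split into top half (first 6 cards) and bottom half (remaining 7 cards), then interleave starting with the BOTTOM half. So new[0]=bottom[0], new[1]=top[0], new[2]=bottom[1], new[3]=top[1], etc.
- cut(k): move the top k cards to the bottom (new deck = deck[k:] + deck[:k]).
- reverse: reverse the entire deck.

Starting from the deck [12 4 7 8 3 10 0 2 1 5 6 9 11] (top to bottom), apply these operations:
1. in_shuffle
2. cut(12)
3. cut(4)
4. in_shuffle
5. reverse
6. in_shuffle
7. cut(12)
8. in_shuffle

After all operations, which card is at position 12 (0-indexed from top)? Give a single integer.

Answer: 5

Derivation:
After op 1 (in_shuffle): [0 12 2 4 1 7 5 8 6 3 9 10 11]
After op 2 (cut(12)): [11 0 12 2 4 1 7 5 8 6 3 9 10]
After op 3 (cut(4)): [4 1 7 5 8 6 3 9 10 11 0 12 2]
After op 4 (in_shuffle): [3 4 9 1 10 7 11 5 0 8 12 6 2]
After op 5 (reverse): [2 6 12 8 0 5 11 7 10 1 9 4 3]
After op 6 (in_shuffle): [11 2 7 6 10 12 1 8 9 0 4 5 3]
After op 7 (cut(12)): [3 11 2 7 6 10 12 1 8 9 0 4 5]
After op 8 (in_shuffle): [12 3 1 11 8 2 9 7 0 6 4 10 5]
Position 12: card 5.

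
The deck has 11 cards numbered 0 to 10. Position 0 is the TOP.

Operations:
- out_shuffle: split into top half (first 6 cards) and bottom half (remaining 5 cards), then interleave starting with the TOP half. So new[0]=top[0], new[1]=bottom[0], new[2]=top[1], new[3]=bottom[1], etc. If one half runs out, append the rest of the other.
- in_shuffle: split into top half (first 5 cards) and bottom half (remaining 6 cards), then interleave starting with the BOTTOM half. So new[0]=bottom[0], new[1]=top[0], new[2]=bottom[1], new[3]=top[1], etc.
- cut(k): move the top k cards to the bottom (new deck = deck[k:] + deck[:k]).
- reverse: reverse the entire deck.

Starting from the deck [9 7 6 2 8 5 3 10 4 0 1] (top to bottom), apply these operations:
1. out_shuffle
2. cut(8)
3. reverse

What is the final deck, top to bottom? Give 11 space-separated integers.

After op 1 (out_shuffle): [9 3 7 10 6 4 2 0 8 1 5]
After op 2 (cut(8)): [8 1 5 9 3 7 10 6 4 2 0]
After op 3 (reverse): [0 2 4 6 10 7 3 9 5 1 8]

Answer: 0 2 4 6 10 7 3 9 5 1 8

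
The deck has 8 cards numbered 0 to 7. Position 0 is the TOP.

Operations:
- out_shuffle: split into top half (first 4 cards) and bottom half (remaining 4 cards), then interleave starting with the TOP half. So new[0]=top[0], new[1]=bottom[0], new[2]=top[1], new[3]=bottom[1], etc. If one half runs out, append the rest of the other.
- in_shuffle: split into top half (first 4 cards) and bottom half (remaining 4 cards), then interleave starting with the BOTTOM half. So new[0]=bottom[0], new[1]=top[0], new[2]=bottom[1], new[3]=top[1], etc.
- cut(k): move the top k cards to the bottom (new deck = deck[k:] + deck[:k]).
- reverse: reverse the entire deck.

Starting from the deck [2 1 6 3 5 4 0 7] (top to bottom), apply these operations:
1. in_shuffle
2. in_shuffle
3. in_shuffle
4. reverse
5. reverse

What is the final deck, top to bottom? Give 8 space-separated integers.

Answer: 7 0 4 5 3 6 1 2

Derivation:
After op 1 (in_shuffle): [5 2 4 1 0 6 7 3]
After op 2 (in_shuffle): [0 5 6 2 7 4 3 1]
After op 3 (in_shuffle): [7 0 4 5 3 6 1 2]
After op 4 (reverse): [2 1 6 3 5 4 0 7]
After op 5 (reverse): [7 0 4 5 3 6 1 2]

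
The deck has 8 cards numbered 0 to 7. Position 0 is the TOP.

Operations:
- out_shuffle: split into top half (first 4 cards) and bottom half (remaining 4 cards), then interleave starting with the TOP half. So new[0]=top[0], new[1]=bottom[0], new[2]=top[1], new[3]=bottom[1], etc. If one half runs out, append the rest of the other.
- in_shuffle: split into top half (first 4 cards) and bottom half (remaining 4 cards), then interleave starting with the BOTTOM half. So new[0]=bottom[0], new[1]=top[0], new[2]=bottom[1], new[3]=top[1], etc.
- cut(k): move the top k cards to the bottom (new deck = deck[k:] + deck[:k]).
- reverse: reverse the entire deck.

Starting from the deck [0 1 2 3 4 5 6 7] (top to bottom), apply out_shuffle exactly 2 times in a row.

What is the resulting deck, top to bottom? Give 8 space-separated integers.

After op 1 (out_shuffle): [0 4 1 5 2 6 3 7]
After op 2 (out_shuffle): [0 2 4 6 1 3 5 7]

Answer: 0 2 4 6 1 3 5 7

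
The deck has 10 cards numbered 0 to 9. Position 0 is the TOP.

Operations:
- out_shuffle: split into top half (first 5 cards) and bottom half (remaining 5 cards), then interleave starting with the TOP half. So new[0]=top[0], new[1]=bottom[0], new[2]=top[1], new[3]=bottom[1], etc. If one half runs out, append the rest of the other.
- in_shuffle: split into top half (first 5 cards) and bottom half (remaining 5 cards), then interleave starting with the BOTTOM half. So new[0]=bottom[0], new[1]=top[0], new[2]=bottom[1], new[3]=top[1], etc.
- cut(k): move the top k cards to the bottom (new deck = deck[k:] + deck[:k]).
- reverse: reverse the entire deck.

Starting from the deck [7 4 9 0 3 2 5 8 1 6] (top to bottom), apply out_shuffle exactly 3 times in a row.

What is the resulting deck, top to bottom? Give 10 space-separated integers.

Answer: 7 1 8 5 2 3 0 9 4 6

Derivation:
After op 1 (out_shuffle): [7 2 4 5 9 8 0 1 3 6]
After op 2 (out_shuffle): [7 8 2 0 4 1 5 3 9 6]
After op 3 (out_shuffle): [7 1 8 5 2 3 0 9 4 6]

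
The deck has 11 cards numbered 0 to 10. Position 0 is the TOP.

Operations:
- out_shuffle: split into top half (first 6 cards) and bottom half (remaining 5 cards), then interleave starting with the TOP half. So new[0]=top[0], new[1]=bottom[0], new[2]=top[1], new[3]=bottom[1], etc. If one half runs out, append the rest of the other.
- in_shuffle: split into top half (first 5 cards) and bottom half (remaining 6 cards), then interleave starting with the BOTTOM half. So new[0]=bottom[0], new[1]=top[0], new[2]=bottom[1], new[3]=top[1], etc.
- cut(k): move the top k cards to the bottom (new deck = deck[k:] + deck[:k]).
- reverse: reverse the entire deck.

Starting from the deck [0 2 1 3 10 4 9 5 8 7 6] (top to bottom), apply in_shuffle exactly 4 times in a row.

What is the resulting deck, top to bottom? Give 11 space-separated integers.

After op 1 (in_shuffle): [4 0 9 2 5 1 8 3 7 10 6]
After op 2 (in_shuffle): [1 4 8 0 3 9 7 2 10 5 6]
After op 3 (in_shuffle): [9 1 7 4 2 8 10 0 5 3 6]
After op 4 (in_shuffle): [8 9 10 1 0 7 5 4 3 2 6]

Answer: 8 9 10 1 0 7 5 4 3 2 6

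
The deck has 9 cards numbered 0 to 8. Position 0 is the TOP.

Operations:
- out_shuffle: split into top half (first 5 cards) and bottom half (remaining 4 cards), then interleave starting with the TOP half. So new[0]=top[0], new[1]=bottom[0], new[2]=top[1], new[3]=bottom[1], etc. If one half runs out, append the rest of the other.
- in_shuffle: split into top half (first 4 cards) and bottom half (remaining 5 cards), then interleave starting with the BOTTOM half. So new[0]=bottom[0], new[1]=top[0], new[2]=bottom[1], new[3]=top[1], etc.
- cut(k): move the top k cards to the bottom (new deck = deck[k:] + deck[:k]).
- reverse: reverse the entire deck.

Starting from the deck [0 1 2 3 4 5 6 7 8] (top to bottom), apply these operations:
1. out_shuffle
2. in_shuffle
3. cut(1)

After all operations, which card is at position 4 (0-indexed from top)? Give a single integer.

After op 1 (out_shuffle): [0 5 1 6 2 7 3 8 4]
After op 2 (in_shuffle): [2 0 7 5 3 1 8 6 4]
After op 3 (cut(1)): [0 7 5 3 1 8 6 4 2]
Position 4: card 1.

Answer: 1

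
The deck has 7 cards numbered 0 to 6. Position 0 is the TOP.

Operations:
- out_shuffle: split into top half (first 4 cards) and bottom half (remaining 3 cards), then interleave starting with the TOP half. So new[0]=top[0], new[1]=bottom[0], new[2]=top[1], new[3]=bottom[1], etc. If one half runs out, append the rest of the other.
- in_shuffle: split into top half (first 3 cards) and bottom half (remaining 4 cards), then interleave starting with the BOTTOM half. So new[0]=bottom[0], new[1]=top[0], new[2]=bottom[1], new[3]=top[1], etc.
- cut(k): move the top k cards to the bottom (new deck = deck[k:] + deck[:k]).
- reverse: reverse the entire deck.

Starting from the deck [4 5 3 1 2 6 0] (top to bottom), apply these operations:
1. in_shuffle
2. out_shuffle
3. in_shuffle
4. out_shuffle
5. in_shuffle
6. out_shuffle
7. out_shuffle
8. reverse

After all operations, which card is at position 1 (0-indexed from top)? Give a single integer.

After op 1 (in_shuffle): [1 4 2 5 6 3 0]
After op 2 (out_shuffle): [1 6 4 3 2 0 5]
After op 3 (in_shuffle): [3 1 2 6 0 4 5]
After op 4 (out_shuffle): [3 0 1 4 2 5 6]
After op 5 (in_shuffle): [4 3 2 0 5 1 6]
After op 6 (out_shuffle): [4 5 3 1 2 6 0]
After op 7 (out_shuffle): [4 2 5 6 3 0 1]
After op 8 (reverse): [1 0 3 6 5 2 4]
Position 1: card 0.

Answer: 0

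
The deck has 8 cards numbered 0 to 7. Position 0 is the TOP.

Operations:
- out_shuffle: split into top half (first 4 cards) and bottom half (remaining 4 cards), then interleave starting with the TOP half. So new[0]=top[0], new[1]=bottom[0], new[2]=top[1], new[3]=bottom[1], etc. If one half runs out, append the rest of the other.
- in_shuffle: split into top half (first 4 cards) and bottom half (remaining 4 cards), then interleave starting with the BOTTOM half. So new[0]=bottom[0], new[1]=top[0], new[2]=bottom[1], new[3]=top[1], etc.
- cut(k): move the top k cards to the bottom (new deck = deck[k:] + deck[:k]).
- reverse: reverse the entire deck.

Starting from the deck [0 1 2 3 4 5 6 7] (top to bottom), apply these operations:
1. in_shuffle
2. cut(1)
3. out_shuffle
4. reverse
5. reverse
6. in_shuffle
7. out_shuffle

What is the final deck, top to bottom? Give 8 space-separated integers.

Answer: 1 6 0 5 3 4 2 7

Derivation:
After op 1 (in_shuffle): [4 0 5 1 6 2 7 3]
After op 2 (cut(1)): [0 5 1 6 2 7 3 4]
After op 3 (out_shuffle): [0 2 5 7 1 3 6 4]
After op 4 (reverse): [4 6 3 1 7 5 2 0]
After op 5 (reverse): [0 2 5 7 1 3 6 4]
After op 6 (in_shuffle): [1 0 3 2 6 5 4 7]
After op 7 (out_shuffle): [1 6 0 5 3 4 2 7]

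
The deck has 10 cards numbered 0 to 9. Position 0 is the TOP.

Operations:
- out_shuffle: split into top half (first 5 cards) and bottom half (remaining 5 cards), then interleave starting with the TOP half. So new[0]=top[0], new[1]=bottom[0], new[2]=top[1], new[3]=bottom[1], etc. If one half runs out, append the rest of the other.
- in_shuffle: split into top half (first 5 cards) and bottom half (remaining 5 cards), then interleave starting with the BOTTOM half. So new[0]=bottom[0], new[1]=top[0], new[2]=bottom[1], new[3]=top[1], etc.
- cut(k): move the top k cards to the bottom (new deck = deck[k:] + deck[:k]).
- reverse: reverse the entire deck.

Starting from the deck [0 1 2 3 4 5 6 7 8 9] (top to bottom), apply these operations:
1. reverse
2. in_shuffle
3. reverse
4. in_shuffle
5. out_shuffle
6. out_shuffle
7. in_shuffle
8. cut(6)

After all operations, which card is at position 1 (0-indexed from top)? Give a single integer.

Answer: 0

Derivation:
After op 1 (reverse): [9 8 7 6 5 4 3 2 1 0]
After op 2 (in_shuffle): [4 9 3 8 2 7 1 6 0 5]
After op 3 (reverse): [5 0 6 1 7 2 8 3 9 4]
After op 4 (in_shuffle): [2 5 8 0 3 6 9 1 4 7]
After op 5 (out_shuffle): [2 6 5 9 8 1 0 4 3 7]
After op 6 (out_shuffle): [2 1 6 0 5 4 9 3 8 7]
After op 7 (in_shuffle): [4 2 9 1 3 6 8 0 7 5]
After op 8 (cut(6)): [8 0 7 5 4 2 9 1 3 6]
Position 1: card 0.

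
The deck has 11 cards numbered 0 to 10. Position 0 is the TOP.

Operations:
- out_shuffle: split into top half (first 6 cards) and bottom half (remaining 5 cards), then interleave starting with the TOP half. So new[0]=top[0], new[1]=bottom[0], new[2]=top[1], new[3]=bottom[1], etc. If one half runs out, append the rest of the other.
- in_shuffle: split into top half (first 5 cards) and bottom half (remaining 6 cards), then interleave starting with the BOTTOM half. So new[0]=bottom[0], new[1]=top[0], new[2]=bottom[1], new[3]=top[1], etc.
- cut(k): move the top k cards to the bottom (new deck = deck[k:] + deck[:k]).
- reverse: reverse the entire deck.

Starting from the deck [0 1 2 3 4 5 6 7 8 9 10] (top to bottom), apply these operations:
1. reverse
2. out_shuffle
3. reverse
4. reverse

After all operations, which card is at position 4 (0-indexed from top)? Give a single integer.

After op 1 (reverse): [10 9 8 7 6 5 4 3 2 1 0]
After op 2 (out_shuffle): [10 4 9 3 8 2 7 1 6 0 5]
After op 3 (reverse): [5 0 6 1 7 2 8 3 9 4 10]
After op 4 (reverse): [10 4 9 3 8 2 7 1 6 0 5]
Position 4: card 8.

Answer: 8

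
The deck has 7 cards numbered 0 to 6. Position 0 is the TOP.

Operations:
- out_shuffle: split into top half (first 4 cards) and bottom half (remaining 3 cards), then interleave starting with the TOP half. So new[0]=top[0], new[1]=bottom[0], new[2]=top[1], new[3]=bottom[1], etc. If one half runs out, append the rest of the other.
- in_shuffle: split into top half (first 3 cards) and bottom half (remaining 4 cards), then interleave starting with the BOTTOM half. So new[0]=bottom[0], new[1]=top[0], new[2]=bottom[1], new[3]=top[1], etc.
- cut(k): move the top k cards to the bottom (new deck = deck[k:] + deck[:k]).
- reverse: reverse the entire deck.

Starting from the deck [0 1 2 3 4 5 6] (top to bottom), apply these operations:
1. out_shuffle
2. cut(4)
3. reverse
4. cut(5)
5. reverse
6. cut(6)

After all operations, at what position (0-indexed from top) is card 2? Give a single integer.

After op 1 (out_shuffle): [0 4 1 5 2 6 3]
After op 2 (cut(4)): [2 6 3 0 4 1 5]
After op 3 (reverse): [5 1 4 0 3 6 2]
After op 4 (cut(5)): [6 2 5 1 4 0 3]
After op 5 (reverse): [3 0 4 1 5 2 6]
After op 6 (cut(6)): [6 3 0 4 1 5 2]
Card 2 is at position 6.

Answer: 6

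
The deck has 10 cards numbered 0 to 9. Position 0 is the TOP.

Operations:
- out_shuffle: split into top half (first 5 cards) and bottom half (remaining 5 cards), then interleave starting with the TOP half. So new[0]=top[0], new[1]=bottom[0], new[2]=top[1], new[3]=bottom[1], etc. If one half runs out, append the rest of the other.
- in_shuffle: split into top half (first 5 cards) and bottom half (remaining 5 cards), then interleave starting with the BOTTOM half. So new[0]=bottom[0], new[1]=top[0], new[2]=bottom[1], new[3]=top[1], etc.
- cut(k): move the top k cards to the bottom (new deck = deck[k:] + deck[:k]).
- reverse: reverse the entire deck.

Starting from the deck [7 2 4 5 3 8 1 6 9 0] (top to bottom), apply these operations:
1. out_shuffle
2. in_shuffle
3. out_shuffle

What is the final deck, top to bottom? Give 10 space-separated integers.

Answer: 6 2 7 3 5 1 8 0 9 4

Derivation:
After op 1 (out_shuffle): [7 8 2 1 4 6 5 9 3 0]
After op 2 (in_shuffle): [6 7 5 8 9 2 3 1 0 4]
After op 3 (out_shuffle): [6 2 7 3 5 1 8 0 9 4]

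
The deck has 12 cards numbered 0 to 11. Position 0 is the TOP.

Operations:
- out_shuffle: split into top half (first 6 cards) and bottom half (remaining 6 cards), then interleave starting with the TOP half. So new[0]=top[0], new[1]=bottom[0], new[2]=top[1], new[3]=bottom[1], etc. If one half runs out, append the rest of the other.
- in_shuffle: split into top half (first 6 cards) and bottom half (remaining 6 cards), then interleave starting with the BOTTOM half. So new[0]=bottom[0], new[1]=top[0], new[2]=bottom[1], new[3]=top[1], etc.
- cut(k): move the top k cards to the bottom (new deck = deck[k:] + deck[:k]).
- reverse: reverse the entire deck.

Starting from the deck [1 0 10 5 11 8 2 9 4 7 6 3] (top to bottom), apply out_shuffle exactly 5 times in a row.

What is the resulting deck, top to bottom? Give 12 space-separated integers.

After op 1 (out_shuffle): [1 2 0 9 10 4 5 7 11 6 8 3]
After op 2 (out_shuffle): [1 5 2 7 0 11 9 6 10 8 4 3]
After op 3 (out_shuffle): [1 9 5 6 2 10 7 8 0 4 11 3]
After op 4 (out_shuffle): [1 7 9 8 5 0 6 4 2 11 10 3]
After op 5 (out_shuffle): [1 6 7 4 9 2 8 11 5 10 0 3]

Answer: 1 6 7 4 9 2 8 11 5 10 0 3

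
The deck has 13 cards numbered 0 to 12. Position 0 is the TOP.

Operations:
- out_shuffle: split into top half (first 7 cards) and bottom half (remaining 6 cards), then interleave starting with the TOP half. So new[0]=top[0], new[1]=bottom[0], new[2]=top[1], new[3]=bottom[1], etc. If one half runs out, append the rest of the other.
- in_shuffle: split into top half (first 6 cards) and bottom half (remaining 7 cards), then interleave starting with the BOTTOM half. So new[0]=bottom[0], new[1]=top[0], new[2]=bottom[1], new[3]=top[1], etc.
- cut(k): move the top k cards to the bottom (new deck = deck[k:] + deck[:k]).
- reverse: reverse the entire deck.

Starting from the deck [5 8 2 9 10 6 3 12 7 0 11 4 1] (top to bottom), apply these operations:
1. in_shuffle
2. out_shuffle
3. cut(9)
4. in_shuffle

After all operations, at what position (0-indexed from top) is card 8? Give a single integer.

Answer: 8

Derivation:
After op 1 (in_shuffle): [3 5 12 8 7 2 0 9 11 10 4 6 1]
After op 2 (out_shuffle): [3 9 5 11 12 10 8 4 7 6 2 1 0]
After op 3 (cut(9)): [6 2 1 0 3 9 5 11 12 10 8 4 7]
After op 4 (in_shuffle): [5 6 11 2 12 1 10 0 8 3 4 9 7]
Card 8 is at position 8.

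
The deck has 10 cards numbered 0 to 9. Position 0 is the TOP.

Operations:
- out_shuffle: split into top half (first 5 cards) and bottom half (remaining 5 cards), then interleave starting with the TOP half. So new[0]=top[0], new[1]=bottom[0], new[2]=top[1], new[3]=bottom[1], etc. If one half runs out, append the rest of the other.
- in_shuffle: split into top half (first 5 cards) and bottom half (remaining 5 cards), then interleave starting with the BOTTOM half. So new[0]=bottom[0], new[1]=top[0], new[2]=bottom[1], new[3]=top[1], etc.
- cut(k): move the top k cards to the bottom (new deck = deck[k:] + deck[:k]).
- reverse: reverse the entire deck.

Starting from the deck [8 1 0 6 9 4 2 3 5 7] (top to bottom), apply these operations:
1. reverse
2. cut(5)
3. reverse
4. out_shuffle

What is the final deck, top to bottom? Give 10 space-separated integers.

After op 1 (reverse): [7 5 3 2 4 9 6 0 1 8]
After op 2 (cut(5)): [9 6 0 1 8 7 5 3 2 4]
After op 3 (reverse): [4 2 3 5 7 8 1 0 6 9]
After op 4 (out_shuffle): [4 8 2 1 3 0 5 6 7 9]

Answer: 4 8 2 1 3 0 5 6 7 9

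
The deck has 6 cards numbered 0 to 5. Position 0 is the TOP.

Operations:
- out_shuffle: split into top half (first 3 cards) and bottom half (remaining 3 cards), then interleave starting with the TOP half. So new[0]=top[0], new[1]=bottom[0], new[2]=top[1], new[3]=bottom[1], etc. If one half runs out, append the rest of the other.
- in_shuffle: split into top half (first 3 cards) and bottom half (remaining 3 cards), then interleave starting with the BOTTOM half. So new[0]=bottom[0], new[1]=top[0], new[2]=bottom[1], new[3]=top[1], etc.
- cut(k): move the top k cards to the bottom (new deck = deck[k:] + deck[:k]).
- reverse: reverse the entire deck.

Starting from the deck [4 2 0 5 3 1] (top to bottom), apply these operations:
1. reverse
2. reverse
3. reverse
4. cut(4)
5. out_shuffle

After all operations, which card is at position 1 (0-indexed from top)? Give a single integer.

Answer: 3

Derivation:
After op 1 (reverse): [1 3 5 0 2 4]
After op 2 (reverse): [4 2 0 5 3 1]
After op 3 (reverse): [1 3 5 0 2 4]
After op 4 (cut(4)): [2 4 1 3 5 0]
After op 5 (out_shuffle): [2 3 4 5 1 0]
Position 1: card 3.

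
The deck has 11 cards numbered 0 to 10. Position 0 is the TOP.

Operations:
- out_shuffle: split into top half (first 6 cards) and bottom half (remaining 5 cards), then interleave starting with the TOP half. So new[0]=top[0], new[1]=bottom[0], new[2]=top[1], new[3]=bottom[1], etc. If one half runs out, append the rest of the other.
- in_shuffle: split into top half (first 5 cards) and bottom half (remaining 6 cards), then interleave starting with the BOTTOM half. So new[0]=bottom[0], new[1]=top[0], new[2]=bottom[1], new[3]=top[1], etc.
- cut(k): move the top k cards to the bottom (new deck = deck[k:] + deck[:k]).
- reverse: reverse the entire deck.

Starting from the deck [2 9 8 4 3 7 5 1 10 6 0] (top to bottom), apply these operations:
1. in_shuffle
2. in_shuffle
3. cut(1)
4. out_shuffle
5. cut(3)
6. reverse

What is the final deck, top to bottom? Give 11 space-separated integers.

After op 1 (in_shuffle): [7 2 5 9 1 8 10 4 6 3 0]
After op 2 (in_shuffle): [8 7 10 2 4 5 6 9 3 1 0]
After op 3 (cut(1)): [7 10 2 4 5 6 9 3 1 0 8]
After op 4 (out_shuffle): [7 9 10 3 2 1 4 0 5 8 6]
After op 5 (cut(3)): [3 2 1 4 0 5 8 6 7 9 10]
After op 6 (reverse): [10 9 7 6 8 5 0 4 1 2 3]

Answer: 10 9 7 6 8 5 0 4 1 2 3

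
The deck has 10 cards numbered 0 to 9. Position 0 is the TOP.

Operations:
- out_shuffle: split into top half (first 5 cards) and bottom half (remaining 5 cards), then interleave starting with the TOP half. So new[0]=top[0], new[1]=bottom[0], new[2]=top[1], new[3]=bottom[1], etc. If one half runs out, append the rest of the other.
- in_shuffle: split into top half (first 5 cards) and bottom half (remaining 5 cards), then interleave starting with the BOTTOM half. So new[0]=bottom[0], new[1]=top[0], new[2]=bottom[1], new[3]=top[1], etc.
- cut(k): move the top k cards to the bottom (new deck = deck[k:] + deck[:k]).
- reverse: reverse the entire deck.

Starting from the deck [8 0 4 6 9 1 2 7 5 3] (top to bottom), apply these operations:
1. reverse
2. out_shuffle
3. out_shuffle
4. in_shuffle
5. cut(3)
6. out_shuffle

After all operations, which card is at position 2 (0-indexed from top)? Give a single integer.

Answer: 1

Derivation:
After op 1 (reverse): [3 5 7 2 1 9 6 4 0 8]
After op 2 (out_shuffle): [3 9 5 6 7 4 2 0 1 8]
After op 3 (out_shuffle): [3 4 9 2 5 0 6 1 7 8]
After op 4 (in_shuffle): [0 3 6 4 1 9 7 2 8 5]
After op 5 (cut(3)): [4 1 9 7 2 8 5 0 3 6]
After op 6 (out_shuffle): [4 8 1 5 9 0 7 3 2 6]
Position 2: card 1.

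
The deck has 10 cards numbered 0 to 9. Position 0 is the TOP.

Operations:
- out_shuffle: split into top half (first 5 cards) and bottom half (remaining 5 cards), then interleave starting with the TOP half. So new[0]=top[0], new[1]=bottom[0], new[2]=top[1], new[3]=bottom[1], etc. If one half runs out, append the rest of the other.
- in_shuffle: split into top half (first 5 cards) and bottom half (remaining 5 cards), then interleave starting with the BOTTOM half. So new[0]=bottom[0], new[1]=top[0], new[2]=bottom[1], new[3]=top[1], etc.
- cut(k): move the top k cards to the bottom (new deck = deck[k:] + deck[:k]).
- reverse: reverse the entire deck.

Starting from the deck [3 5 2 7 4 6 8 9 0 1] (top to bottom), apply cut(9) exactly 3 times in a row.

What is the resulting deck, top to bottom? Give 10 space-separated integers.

After op 1 (cut(9)): [1 3 5 2 7 4 6 8 9 0]
After op 2 (cut(9)): [0 1 3 5 2 7 4 6 8 9]
After op 3 (cut(9)): [9 0 1 3 5 2 7 4 6 8]

Answer: 9 0 1 3 5 2 7 4 6 8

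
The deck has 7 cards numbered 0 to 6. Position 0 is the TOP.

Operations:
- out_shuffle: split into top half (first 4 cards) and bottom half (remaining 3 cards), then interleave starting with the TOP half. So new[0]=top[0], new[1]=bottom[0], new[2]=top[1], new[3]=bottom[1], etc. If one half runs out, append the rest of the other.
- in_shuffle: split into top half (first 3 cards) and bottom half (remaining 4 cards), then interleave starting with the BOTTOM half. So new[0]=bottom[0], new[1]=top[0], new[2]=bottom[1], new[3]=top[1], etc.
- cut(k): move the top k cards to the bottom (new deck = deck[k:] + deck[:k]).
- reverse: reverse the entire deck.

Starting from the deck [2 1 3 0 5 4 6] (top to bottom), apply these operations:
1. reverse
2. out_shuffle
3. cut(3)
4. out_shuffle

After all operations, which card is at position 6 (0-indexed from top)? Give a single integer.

Answer: 0

Derivation:
After op 1 (reverse): [6 4 5 0 3 1 2]
After op 2 (out_shuffle): [6 3 4 1 5 2 0]
After op 3 (cut(3)): [1 5 2 0 6 3 4]
After op 4 (out_shuffle): [1 6 5 3 2 4 0]
Position 6: card 0.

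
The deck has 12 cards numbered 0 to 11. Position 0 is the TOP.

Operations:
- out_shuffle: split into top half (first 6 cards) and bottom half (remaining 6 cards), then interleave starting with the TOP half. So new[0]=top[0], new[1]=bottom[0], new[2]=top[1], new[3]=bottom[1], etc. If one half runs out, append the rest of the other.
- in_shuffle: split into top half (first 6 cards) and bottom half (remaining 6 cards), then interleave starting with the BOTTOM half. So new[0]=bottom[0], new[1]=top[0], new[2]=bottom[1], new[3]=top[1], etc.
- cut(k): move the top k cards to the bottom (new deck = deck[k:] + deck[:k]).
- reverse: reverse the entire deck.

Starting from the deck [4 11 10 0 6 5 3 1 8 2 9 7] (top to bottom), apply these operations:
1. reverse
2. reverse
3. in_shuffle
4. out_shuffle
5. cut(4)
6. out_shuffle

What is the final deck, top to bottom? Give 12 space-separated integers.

After op 1 (reverse): [7 9 2 8 1 3 5 6 0 10 11 4]
After op 2 (reverse): [4 11 10 0 6 5 3 1 8 2 9 7]
After op 3 (in_shuffle): [3 4 1 11 8 10 2 0 9 6 7 5]
After op 4 (out_shuffle): [3 2 4 0 1 9 11 6 8 7 10 5]
After op 5 (cut(4)): [1 9 11 6 8 7 10 5 3 2 4 0]
After op 6 (out_shuffle): [1 10 9 5 11 3 6 2 8 4 7 0]

Answer: 1 10 9 5 11 3 6 2 8 4 7 0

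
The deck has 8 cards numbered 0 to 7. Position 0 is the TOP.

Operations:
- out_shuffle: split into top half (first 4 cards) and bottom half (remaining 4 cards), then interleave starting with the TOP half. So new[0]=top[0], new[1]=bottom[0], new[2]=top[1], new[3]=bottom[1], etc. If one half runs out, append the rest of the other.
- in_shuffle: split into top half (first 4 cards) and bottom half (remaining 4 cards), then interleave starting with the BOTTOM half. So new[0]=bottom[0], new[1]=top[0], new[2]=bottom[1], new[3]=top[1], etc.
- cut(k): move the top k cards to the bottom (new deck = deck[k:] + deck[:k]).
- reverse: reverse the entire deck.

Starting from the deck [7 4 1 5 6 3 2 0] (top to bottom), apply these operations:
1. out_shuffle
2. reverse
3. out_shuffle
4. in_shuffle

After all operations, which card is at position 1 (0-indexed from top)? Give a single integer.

Answer: 0

Derivation:
After op 1 (out_shuffle): [7 6 4 3 1 2 5 0]
After op 2 (reverse): [0 5 2 1 3 4 6 7]
After op 3 (out_shuffle): [0 3 5 4 2 6 1 7]
After op 4 (in_shuffle): [2 0 6 3 1 5 7 4]
Position 1: card 0.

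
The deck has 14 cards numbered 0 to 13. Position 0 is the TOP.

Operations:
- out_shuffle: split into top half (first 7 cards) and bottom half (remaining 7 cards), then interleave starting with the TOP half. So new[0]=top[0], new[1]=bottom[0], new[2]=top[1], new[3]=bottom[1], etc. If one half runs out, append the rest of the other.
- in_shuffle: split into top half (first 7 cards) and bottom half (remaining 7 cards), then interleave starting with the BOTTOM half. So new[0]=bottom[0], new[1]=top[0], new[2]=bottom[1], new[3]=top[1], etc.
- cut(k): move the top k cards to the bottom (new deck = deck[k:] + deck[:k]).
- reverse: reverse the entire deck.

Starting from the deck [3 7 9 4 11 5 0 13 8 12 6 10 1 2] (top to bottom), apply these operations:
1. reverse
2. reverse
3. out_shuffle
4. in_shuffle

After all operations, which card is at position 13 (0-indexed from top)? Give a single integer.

Answer: 4

Derivation:
After op 1 (reverse): [2 1 10 6 12 8 13 0 5 11 4 9 7 3]
After op 2 (reverse): [3 7 9 4 11 5 0 13 8 12 6 10 1 2]
After op 3 (out_shuffle): [3 13 7 8 9 12 4 6 11 10 5 1 0 2]
After op 4 (in_shuffle): [6 3 11 13 10 7 5 8 1 9 0 12 2 4]
Position 13: card 4.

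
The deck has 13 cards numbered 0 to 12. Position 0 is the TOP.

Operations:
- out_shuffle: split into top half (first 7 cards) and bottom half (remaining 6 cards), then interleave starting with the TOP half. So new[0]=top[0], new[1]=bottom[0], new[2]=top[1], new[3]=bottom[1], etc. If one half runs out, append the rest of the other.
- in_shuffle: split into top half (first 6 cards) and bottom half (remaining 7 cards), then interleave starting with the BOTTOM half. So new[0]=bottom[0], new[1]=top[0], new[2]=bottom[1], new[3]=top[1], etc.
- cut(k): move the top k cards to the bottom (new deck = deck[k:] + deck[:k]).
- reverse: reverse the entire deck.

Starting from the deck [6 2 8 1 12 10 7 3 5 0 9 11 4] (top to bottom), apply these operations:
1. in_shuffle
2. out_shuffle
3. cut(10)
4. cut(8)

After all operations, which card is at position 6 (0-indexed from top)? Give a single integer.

After op 1 (in_shuffle): [7 6 3 2 5 8 0 1 9 12 11 10 4]
After op 2 (out_shuffle): [7 1 6 9 3 12 2 11 5 10 8 4 0]
After op 3 (cut(10)): [8 4 0 7 1 6 9 3 12 2 11 5 10]
After op 4 (cut(8)): [12 2 11 5 10 8 4 0 7 1 6 9 3]
Position 6: card 4.

Answer: 4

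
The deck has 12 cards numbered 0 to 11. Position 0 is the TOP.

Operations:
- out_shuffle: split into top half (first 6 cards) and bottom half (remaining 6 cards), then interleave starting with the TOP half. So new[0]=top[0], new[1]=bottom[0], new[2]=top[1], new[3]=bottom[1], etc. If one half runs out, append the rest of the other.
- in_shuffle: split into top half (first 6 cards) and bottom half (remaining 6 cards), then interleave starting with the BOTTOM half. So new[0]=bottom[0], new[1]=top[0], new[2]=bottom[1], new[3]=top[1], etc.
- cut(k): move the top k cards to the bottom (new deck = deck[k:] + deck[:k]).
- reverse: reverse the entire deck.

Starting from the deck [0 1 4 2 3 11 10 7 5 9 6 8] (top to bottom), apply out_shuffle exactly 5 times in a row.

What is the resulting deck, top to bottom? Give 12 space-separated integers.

After op 1 (out_shuffle): [0 10 1 7 4 5 2 9 3 6 11 8]
After op 2 (out_shuffle): [0 2 10 9 1 3 7 6 4 11 5 8]
After op 3 (out_shuffle): [0 7 2 6 10 4 9 11 1 5 3 8]
After op 4 (out_shuffle): [0 9 7 11 2 1 6 5 10 3 4 8]
After op 5 (out_shuffle): [0 6 9 5 7 10 11 3 2 4 1 8]

Answer: 0 6 9 5 7 10 11 3 2 4 1 8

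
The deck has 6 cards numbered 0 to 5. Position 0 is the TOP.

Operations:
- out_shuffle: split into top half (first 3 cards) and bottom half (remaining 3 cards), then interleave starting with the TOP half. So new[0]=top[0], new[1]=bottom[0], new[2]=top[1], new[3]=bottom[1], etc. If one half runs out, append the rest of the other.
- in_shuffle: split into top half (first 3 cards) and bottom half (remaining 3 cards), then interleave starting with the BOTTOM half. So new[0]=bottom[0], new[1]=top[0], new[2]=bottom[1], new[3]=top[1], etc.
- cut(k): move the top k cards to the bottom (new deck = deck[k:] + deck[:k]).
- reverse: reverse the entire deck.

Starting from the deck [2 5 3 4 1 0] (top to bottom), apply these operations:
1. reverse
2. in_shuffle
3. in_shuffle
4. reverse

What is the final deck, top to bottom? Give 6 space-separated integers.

Answer: 5 4 0 2 3 1

Derivation:
After op 1 (reverse): [0 1 4 3 5 2]
After op 2 (in_shuffle): [3 0 5 1 2 4]
After op 3 (in_shuffle): [1 3 2 0 4 5]
After op 4 (reverse): [5 4 0 2 3 1]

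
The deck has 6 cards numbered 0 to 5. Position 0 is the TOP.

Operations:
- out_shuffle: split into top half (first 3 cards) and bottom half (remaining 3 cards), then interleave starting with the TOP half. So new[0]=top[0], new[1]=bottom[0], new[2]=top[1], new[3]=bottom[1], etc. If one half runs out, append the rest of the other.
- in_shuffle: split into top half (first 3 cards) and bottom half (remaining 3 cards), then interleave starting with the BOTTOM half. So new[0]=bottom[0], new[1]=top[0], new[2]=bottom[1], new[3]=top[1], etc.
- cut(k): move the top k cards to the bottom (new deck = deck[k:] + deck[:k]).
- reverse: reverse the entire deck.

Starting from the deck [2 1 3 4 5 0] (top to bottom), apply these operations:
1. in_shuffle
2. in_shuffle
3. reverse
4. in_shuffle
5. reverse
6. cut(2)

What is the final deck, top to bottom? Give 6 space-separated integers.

Answer: 3 4 5 0 2 1

Derivation:
After op 1 (in_shuffle): [4 2 5 1 0 3]
After op 2 (in_shuffle): [1 4 0 2 3 5]
After op 3 (reverse): [5 3 2 0 4 1]
After op 4 (in_shuffle): [0 5 4 3 1 2]
After op 5 (reverse): [2 1 3 4 5 0]
After op 6 (cut(2)): [3 4 5 0 2 1]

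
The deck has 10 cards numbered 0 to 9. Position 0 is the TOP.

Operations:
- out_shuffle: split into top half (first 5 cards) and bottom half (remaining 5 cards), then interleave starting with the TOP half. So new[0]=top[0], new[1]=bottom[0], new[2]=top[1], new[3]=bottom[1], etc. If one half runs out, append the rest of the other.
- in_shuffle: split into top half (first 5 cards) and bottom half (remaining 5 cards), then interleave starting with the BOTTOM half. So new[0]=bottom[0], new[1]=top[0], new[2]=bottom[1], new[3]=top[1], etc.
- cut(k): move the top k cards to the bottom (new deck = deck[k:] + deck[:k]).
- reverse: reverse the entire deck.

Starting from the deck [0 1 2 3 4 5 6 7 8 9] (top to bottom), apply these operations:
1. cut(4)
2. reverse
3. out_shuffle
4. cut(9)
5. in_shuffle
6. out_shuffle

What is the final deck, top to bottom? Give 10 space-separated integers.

Answer: 1 8 4 5 6 2 3 9 0 7

Derivation:
After op 1 (cut(4)): [4 5 6 7 8 9 0 1 2 3]
After op 2 (reverse): [3 2 1 0 9 8 7 6 5 4]
After op 3 (out_shuffle): [3 8 2 7 1 6 0 5 9 4]
After op 4 (cut(9)): [4 3 8 2 7 1 6 0 5 9]
After op 5 (in_shuffle): [1 4 6 3 0 8 5 2 9 7]
After op 6 (out_shuffle): [1 8 4 5 6 2 3 9 0 7]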